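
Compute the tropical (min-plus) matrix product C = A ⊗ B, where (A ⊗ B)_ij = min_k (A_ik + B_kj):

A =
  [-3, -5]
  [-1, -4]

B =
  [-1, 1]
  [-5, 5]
A ⊗ B =
  [-10, -2]
  [-9, 0]

Apply the min-plus product entry-by-entry:
  C[0][0] = min over k of (A[0][0] + B[0][0] = -3 + -1 = -4, A[0][1] + B[1][0] = -5 + -5 = -10) = -10 (attained at k = 1)
  C[0][1] = min over k of (A[0][0] + B[0][1] = -3 + 1 = -2, A[0][1] + B[1][1] = -5 + 5 = 0) = -2 (attained at k = 0)
  C[1][0] = min over k of (A[1][0] + B[0][0] = -1 + -1 = -2, A[1][1] + B[1][0] = -4 + -5 = -9) = -9 (attained at k = 1)
  C[1][1] = min over k of (A[1][0] + B[0][1] = -1 + 1 = 0, A[1][1] + B[1][1] = -4 + 5 = 1) = 0 (attained at k = 0)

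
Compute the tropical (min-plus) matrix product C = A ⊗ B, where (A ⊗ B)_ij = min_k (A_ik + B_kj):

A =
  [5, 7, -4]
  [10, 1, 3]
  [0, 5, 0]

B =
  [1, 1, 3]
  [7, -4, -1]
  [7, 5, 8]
A ⊗ B =
  [3, 1, 4]
  [8, -3, 0]
  [1, 1, 3]

Apply the min-plus product entry-by-entry:
  C[0][0] = min over k of (A[0][0] + B[0][0] = 5 + 1 = 6, A[0][1] + B[1][0] = 7 + 7 = 14, A[0][2] + B[2][0] = -4 + 7 = 3) = 3 (attained at k = 2)
  C[0][1] = min over k of (A[0][0] + B[0][1] = 5 + 1 = 6, A[0][1] + B[1][1] = 7 + -4 = 3, A[0][2] + B[2][1] = -4 + 5 = 1) = 1 (attained at k = 2)
  C[0][2] = min over k of (A[0][0] + B[0][2] = 5 + 3 = 8, A[0][1] + B[1][2] = 7 + -1 = 6, A[0][2] + B[2][2] = -4 + 8 = 4) = 4 (attained at k = 2)
  C[1][0] = min over k of (A[1][0] + B[0][0] = 10 + 1 = 11, A[1][1] + B[1][0] = 1 + 7 = 8, A[1][2] + B[2][0] = 3 + 7 = 10) = 8 (attained at k = 1)
  C[1][1] = min over k of (A[1][0] + B[0][1] = 10 + 1 = 11, A[1][1] + B[1][1] = 1 + -4 = -3, A[1][2] + B[2][1] = 3 + 5 = 8) = -3 (attained at k = 1)
  C[1][2] = min over k of (A[1][0] + B[0][2] = 10 + 3 = 13, A[1][1] + B[1][2] = 1 + -1 = 0, A[1][2] + B[2][2] = 3 + 8 = 11) = 0 (attained at k = 1)
  C[2][0] = min over k of (A[2][0] + B[0][0] = 0 + 1 = 1, A[2][1] + B[1][0] = 5 + 7 = 12, A[2][2] + B[2][0] = 0 + 7 = 7) = 1 (attained at k = 0)
  C[2][1] = min over k of (A[2][0] + B[0][1] = 0 + 1 = 1, A[2][1] + B[1][1] = 5 + -4 = 1, A[2][2] + B[2][1] = 0 + 5 = 5) = 1 (attained at k = 0)
  C[2][2] = min over k of (A[2][0] + B[0][2] = 0 + 3 = 3, A[2][1] + B[1][2] = 5 + -1 = 4, A[2][2] + B[2][2] = 0 + 8 = 8) = 3 (attained at k = 0)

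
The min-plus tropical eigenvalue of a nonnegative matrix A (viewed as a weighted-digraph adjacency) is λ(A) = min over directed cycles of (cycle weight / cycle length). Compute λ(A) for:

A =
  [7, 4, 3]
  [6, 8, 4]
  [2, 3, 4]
λ(A) = 5/2

Enumerate directed cycles and compute their means (weight / length). Sample:
  cycle 0 → 0: weight = 7, length = 1, mean = 7/1 ≈ 7.000
  cycle 1 → 1: weight = 8, length = 1, mean = 8/1 ≈ 8.000
  cycle 2 → 2: weight = 4, length = 1, mean = 4/1 ≈ 4.000
  cycle 0 → 1 → 0: weight = 10, length = 2, mean = 10/2 ≈ 5.000
  cycle 0 → 2 → 0: weight = 5, length = 2, mean = 5/2 ≈ 2.500
  cycle 1 → 0 → 1: weight = 10, length = 2, mean = 10/2 ≈ 5.000
Minimum mean = 2.500, attained e.g. along the cycle 0 → 2 → 0 with weight 5 and length 2. So λ(A) = 5/2 = 5/2.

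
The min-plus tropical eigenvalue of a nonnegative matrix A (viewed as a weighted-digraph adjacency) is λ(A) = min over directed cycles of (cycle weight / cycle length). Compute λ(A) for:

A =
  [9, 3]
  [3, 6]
λ(A) = 3

Enumerate directed cycles and compute their means (weight / length). Sample:
  cycle 0 → 0: weight = 9, length = 1, mean = 9/1 ≈ 9.000
  cycle 1 → 1: weight = 6, length = 1, mean = 6/1 ≈ 6.000
  cycle 0 → 1 → 0: weight = 6, length = 2, mean = 6/2 ≈ 3.000
  cycle 1 → 0 → 1: weight = 6, length = 2, mean = 6/2 ≈ 3.000
Minimum mean = 3.000, attained e.g. along the cycle 0 → 1 → 0 with weight 6 and length 2. So λ(A) = 6/2 = 3.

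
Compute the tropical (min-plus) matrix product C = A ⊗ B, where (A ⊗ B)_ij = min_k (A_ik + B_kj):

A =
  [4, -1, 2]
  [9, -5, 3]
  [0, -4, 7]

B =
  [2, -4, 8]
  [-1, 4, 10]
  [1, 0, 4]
A ⊗ B =
  [-2, 0, 6]
  [-6, -1, 5]
  [-5, -4, 6]

Apply the min-plus product entry-by-entry:
  C[0][0] = min over k of (A[0][0] + B[0][0] = 4 + 2 = 6, A[0][1] + B[1][0] = -1 + -1 = -2, A[0][2] + B[2][0] = 2 + 1 = 3) = -2 (attained at k = 1)
  C[0][1] = min over k of (A[0][0] + B[0][1] = 4 + -4 = 0, A[0][1] + B[1][1] = -1 + 4 = 3, A[0][2] + B[2][1] = 2 + 0 = 2) = 0 (attained at k = 0)
  C[0][2] = min over k of (A[0][0] + B[0][2] = 4 + 8 = 12, A[0][1] + B[1][2] = -1 + 10 = 9, A[0][2] + B[2][2] = 2 + 4 = 6) = 6 (attained at k = 2)
  C[1][0] = min over k of (A[1][0] + B[0][0] = 9 + 2 = 11, A[1][1] + B[1][0] = -5 + -1 = -6, A[1][2] + B[2][0] = 3 + 1 = 4) = -6 (attained at k = 1)
  C[1][1] = min over k of (A[1][0] + B[0][1] = 9 + -4 = 5, A[1][1] + B[1][1] = -5 + 4 = -1, A[1][2] + B[2][1] = 3 + 0 = 3) = -1 (attained at k = 1)
  C[1][2] = min over k of (A[1][0] + B[0][2] = 9 + 8 = 17, A[1][1] + B[1][2] = -5 + 10 = 5, A[1][2] + B[2][2] = 3 + 4 = 7) = 5 (attained at k = 1)
  C[2][0] = min over k of (A[2][0] + B[0][0] = 0 + 2 = 2, A[2][1] + B[1][0] = -4 + -1 = -5, A[2][2] + B[2][0] = 7 + 1 = 8) = -5 (attained at k = 1)
  C[2][1] = min over k of (A[2][0] + B[0][1] = 0 + -4 = -4, A[2][1] + B[1][1] = -4 + 4 = 0, A[2][2] + B[2][1] = 7 + 0 = 7) = -4 (attained at k = 0)
  C[2][2] = min over k of (A[2][0] + B[0][2] = 0 + 8 = 8, A[2][1] + B[1][2] = -4 + 10 = 6, A[2][2] + B[2][2] = 7 + 4 = 11) = 6 (attained at k = 1)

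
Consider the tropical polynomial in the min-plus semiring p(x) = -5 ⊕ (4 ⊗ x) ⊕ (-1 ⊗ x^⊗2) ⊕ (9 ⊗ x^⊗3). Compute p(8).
p(8) = -5

A tropical monomial a ⊗ x^⊗i evaluates to a + i · x. Evaluating each term at x = 8:
  Term 0 contributes -5 + 0 · 8 = -5
  Term 1 contributes 4 + 1 · 8 = 12
  Term 2 contributes -1 + 2 · 8 = 15
  Term 3 contributes 9 + 3 · 8 = 33
p(8) = ⊕ of these = min[-5, 12, 15, 33] = -5.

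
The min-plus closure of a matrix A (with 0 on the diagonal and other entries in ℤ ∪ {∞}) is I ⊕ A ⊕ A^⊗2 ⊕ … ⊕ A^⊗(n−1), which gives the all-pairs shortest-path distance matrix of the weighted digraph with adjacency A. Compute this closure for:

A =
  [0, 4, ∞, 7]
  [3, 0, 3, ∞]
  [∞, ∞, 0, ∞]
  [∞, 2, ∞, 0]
Closure =
  [0, 4, 7, 7]
  [3, 0, 3, 10]
  [∞, ∞, 0, ∞]
  [5, 2, 5, 0]

This is the Floyd-Warshall all-pairs shortest-path computation. For each intermediate vertex k = 0, 1, …, 3, update dist[i][j] ← min(dist[i][j], dist[i][k] + dist[k][j]). The final matrix gives, for each (i, j), the minimum total weight of any directed path from i to j (possibly empty when i = j).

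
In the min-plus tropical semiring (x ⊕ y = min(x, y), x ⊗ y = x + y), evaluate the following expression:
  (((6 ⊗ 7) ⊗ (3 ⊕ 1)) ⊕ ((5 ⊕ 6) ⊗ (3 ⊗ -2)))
(((6 ⊗ 7) ⊗ (3 ⊕ 1)) ⊕ ((5 ⊕ 6) ⊗ (3 ⊗ -2))) = 6

Expand innermost to outermost. Recall ⊕ takes the minimum of its arguments and ⊗ takes their sum. Working out the expression (((6 ⊗ 7) ⊗ (3 ⊕ 1)) ⊕ ((5 ⊕ 6) ⊗ (3 ⊗ -2))) gives 6.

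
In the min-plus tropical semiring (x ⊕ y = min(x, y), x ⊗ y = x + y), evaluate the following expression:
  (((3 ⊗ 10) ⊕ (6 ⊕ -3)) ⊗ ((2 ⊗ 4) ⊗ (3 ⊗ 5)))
(((3 ⊗ 10) ⊕ (6 ⊕ -3)) ⊗ ((2 ⊗ 4) ⊗ (3 ⊗ 5))) = 11

Expand innermost to outermost. Recall ⊕ takes the minimum of its arguments and ⊗ takes their sum. Working out the expression (((3 ⊗ 10) ⊕ (6 ⊕ -3)) ⊗ ((2 ⊗ 4) ⊗ (3 ⊗ 5))) gives 11.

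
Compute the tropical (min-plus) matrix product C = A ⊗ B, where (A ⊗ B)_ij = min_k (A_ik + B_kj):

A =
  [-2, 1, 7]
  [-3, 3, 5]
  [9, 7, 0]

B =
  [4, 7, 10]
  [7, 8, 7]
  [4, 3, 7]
A ⊗ B =
  [2, 5, 8]
  [1, 4, 7]
  [4, 3, 7]

Apply the min-plus product entry-by-entry:
  C[0][0] = min over k of (A[0][0] + B[0][0] = -2 + 4 = 2, A[0][1] + B[1][0] = 1 + 7 = 8, A[0][2] + B[2][0] = 7 + 4 = 11) = 2 (attained at k = 0)
  C[0][1] = min over k of (A[0][0] + B[0][1] = -2 + 7 = 5, A[0][1] + B[1][1] = 1 + 8 = 9, A[0][2] + B[2][1] = 7 + 3 = 10) = 5 (attained at k = 0)
  C[0][2] = min over k of (A[0][0] + B[0][2] = -2 + 10 = 8, A[0][1] + B[1][2] = 1 + 7 = 8, A[0][2] + B[2][2] = 7 + 7 = 14) = 8 (attained at k = 0)
  C[1][0] = min over k of (A[1][0] + B[0][0] = -3 + 4 = 1, A[1][1] + B[1][0] = 3 + 7 = 10, A[1][2] + B[2][0] = 5 + 4 = 9) = 1 (attained at k = 0)
  C[1][1] = min over k of (A[1][0] + B[0][1] = -3 + 7 = 4, A[1][1] + B[1][1] = 3 + 8 = 11, A[1][2] + B[2][1] = 5 + 3 = 8) = 4 (attained at k = 0)
  C[1][2] = min over k of (A[1][0] + B[0][2] = -3 + 10 = 7, A[1][1] + B[1][2] = 3 + 7 = 10, A[1][2] + B[2][2] = 5 + 7 = 12) = 7 (attained at k = 0)
  C[2][0] = min over k of (A[2][0] + B[0][0] = 9 + 4 = 13, A[2][1] + B[1][0] = 7 + 7 = 14, A[2][2] + B[2][0] = 0 + 4 = 4) = 4 (attained at k = 2)
  C[2][1] = min over k of (A[2][0] + B[0][1] = 9 + 7 = 16, A[2][1] + B[1][1] = 7 + 8 = 15, A[2][2] + B[2][1] = 0 + 3 = 3) = 3 (attained at k = 2)
  C[2][2] = min over k of (A[2][0] + B[0][2] = 9 + 10 = 19, A[2][1] + B[1][2] = 7 + 7 = 14, A[2][2] + B[2][2] = 0 + 7 = 7) = 7 (attained at k = 2)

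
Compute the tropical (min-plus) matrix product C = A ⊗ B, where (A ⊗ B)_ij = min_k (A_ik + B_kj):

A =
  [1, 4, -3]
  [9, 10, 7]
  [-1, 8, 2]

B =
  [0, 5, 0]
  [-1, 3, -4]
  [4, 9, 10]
A ⊗ B =
  [1, 6, 0]
  [9, 13, 6]
  [-1, 4, -1]

Apply the min-plus product entry-by-entry:
  C[0][0] = min over k of (A[0][0] + B[0][0] = 1 + 0 = 1, A[0][1] + B[1][0] = 4 + -1 = 3, A[0][2] + B[2][0] = -3 + 4 = 1) = 1 (attained at k = 0)
  C[0][1] = min over k of (A[0][0] + B[0][1] = 1 + 5 = 6, A[0][1] + B[1][1] = 4 + 3 = 7, A[0][2] + B[2][1] = -3 + 9 = 6) = 6 (attained at k = 0)
  C[0][2] = min over k of (A[0][0] + B[0][2] = 1 + 0 = 1, A[0][1] + B[1][2] = 4 + -4 = 0, A[0][2] + B[2][2] = -3 + 10 = 7) = 0 (attained at k = 1)
  C[1][0] = min over k of (A[1][0] + B[0][0] = 9 + 0 = 9, A[1][1] + B[1][0] = 10 + -1 = 9, A[1][2] + B[2][0] = 7 + 4 = 11) = 9 (attained at k = 0)
  C[1][1] = min over k of (A[1][0] + B[0][1] = 9 + 5 = 14, A[1][1] + B[1][1] = 10 + 3 = 13, A[1][2] + B[2][1] = 7 + 9 = 16) = 13 (attained at k = 1)
  C[1][2] = min over k of (A[1][0] + B[0][2] = 9 + 0 = 9, A[1][1] + B[1][2] = 10 + -4 = 6, A[1][2] + B[2][2] = 7 + 10 = 17) = 6 (attained at k = 1)
  C[2][0] = min over k of (A[2][0] + B[0][0] = -1 + 0 = -1, A[2][1] + B[1][0] = 8 + -1 = 7, A[2][2] + B[2][0] = 2 + 4 = 6) = -1 (attained at k = 0)
  C[2][1] = min over k of (A[2][0] + B[0][1] = -1 + 5 = 4, A[2][1] + B[1][1] = 8 + 3 = 11, A[2][2] + B[2][1] = 2 + 9 = 11) = 4 (attained at k = 0)
  C[2][2] = min over k of (A[2][0] + B[0][2] = -1 + 0 = -1, A[2][1] + B[1][2] = 8 + -4 = 4, A[2][2] + B[2][2] = 2 + 10 = 12) = -1 (attained at k = 0)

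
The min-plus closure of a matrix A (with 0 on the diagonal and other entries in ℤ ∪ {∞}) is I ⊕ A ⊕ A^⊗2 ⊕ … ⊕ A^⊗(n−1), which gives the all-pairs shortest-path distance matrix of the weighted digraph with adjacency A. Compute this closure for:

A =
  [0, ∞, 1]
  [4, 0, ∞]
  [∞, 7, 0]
Closure =
  [0, 8, 1]
  [4, 0, 5]
  [11, 7, 0]

This is the Floyd-Warshall all-pairs shortest-path computation. For each intermediate vertex k = 0, 1, …, 2, update dist[i][j] ← min(dist[i][j], dist[i][k] + dist[k][j]). The final matrix gives, for each (i, j), the minimum total weight of any directed path from i to j (possibly empty when i = j).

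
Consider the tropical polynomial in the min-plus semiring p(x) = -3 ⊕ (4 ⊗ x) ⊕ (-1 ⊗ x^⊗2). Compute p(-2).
p(-2) = -5

A tropical monomial a ⊗ x^⊗i evaluates to a + i · x. Evaluating each term at x = -2:
  Term 0 contributes -3 + 0 · -2 = -3
  Term 1 contributes 4 + 1 · -2 = 2
  Term 2 contributes -1 + 2 · -2 = -5
p(-2) = ⊕ of these = min[-3, 2, -5] = -5.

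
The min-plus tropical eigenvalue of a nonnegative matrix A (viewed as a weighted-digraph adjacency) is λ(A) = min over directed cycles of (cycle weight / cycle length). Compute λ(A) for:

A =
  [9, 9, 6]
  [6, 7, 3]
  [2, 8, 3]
λ(A) = 3

Enumerate directed cycles and compute their means (weight / length). Sample:
  cycle 0 → 0: weight = 9, length = 1, mean = 9/1 ≈ 9.000
  cycle 1 → 1: weight = 7, length = 1, mean = 7/1 ≈ 7.000
  cycle 2 → 2: weight = 3, length = 1, mean = 3/1 ≈ 3.000
  cycle 0 → 1 → 0: weight = 15, length = 2, mean = 15/2 ≈ 7.500
  cycle 0 → 2 → 0: weight = 8, length = 2, mean = 8/2 ≈ 4.000
  cycle 1 → 0 → 1: weight = 15, length = 2, mean = 15/2 ≈ 7.500
Minimum mean = 3.000, attained e.g. along the cycle 2 → 2 with weight 3 and length 1. So λ(A) = 3/1 = 3.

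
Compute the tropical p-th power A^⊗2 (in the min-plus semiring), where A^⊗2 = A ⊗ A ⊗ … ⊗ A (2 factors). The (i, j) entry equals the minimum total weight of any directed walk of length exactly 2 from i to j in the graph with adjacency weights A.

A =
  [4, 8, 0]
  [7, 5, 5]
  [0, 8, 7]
A^⊗2 =
  [0, 8, 4]
  [5, 10, 7]
  [4, 8, 0]

Each entry (A^⊗2)_ij equals the minimum over all length-2 walks i = v_0 → v_1 → … → v_2 = j of Σ_t A[v_t][v_{t+1}]. For example, for (i, j) = (0, 2) we minimise over 3 possible intermediate vertex sequences; the minimum is 4, attained along the walk 0 → 0 → 2.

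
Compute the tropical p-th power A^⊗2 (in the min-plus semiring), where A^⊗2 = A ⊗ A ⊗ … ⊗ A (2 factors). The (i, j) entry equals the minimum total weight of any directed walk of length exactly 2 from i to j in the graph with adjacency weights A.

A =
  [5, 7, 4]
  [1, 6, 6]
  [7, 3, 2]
A^⊗2 =
  [8, 7, 6]
  [6, 8, 5]
  [4, 5, 4]

Each entry (A^⊗2)_ij equals the minimum over all length-2 walks i = v_0 → v_1 → … → v_2 = j of Σ_t A[v_t][v_{t+1}]. For example, for (i, j) = (0, 2) we minimise over 3 possible intermediate vertex sequences; the minimum is 6, attained along the walk 0 → 2 → 2.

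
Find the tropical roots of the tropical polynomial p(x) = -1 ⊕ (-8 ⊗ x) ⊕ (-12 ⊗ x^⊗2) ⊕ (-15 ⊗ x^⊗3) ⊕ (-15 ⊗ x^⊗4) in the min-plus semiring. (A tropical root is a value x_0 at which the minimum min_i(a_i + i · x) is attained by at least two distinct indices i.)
Roots: {0, 3, 4, 7}

Each tropical root is a break point of the lower envelope of the lines y = a_i + i · x (there are 5 lines, with slopes 0, 1, ..., 4). Only the lines that attain the minimum somewhere contribute to roots; other lines are dominated. Here the surviving (envelope) indices are i = 4, i = 3, i = 2, i = 1, i = 0.
Intersections between consecutive envelope lines give the roots: for adjacent envelope indices i < j the intersection is x = (a_i − a_j) / (j − i). Reading off the sorted break points: {0, 3, 4, 7}.
Verification: at each break x_0, at least two indices attain the minimum of min_i(a_i + i · x_0).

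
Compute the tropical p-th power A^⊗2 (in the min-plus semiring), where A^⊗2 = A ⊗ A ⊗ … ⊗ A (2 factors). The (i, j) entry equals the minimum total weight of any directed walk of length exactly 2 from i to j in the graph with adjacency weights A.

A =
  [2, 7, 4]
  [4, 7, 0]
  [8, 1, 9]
A^⊗2 =
  [4, 5, 6]
  [6, 1, 7]
  [5, 8, 1]

Each entry (A^⊗2)_ij equals the minimum over all length-2 walks i = v_0 → v_1 → … → v_2 = j of Σ_t A[v_t][v_{t+1}]. For example, for (i, j) = (0, 2) we minimise over 3 possible intermediate vertex sequences; the minimum is 6, attained along the walk 0 → 0 → 2.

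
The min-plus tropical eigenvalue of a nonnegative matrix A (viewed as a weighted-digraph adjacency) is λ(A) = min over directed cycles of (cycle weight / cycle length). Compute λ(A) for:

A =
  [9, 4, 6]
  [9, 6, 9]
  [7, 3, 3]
λ(A) = 3

Enumerate directed cycles and compute their means (weight / length). Sample:
  cycle 0 → 0: weight = 9, length = 1, mean = 9/1 ≈ 9.000
  cycle 1 → 1: weight = 6, length = 1, mean = 6/1 ≈ 6.000
  cycle 2 → 2: weight = 3, length = 1, mean = 3/1 ≈ 3.000
  cycle 0 → 1 → 0: weight = 13, length = 2, mean = 13/2 ≈ 6.500
  cycle 0 → 2 → 0: weight = 13, length = 2, mean = 13/2 ≈ 6.500
  cycle 1 → 0 → 1: weight = 13, length = 2, mean = 13/2 ≈ 6.500
Minimum mean = 3.000, attained e.g. along the cycle 2 → 2 with weight 3 and length 1. So λ(A) = 3/1 = 3.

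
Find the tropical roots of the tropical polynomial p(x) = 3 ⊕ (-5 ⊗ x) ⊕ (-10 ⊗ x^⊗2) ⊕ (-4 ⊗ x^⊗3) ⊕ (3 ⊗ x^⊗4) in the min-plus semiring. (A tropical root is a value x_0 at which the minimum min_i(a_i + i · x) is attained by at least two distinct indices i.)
Roots: {-7, -6, 5, 8}

Each tropical root is a break point of the lower envelope of the lines y = a_i + i · x (there are 5 lines, with slopes 0, 1, ..., 4). Only the lines that attain the minimum somewhere contribute to roots; other lines are dominated. Here the surviving (envelope) indices are i = 4, i = 3, i = 2, i = 1, i = 0.
Intersections between consecutive envelope lines give the roots: for adjacent envelope indices i < j the intersection is x = (a_i − a_j) / (j − i). Reading off the sorted break points: {-7, -6, 5, 8}.
Verification: at each break x_0, at least two indices attain the minimum of min_i(a_i + i · x_0).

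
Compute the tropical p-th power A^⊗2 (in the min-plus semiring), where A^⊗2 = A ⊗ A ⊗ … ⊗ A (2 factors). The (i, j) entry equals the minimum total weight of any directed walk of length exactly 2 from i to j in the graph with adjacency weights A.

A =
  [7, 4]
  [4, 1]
A^⊗2 =
  [8, 5]
  [5, 2]

Each entry (A^⊗2)_ij equals the minimum over all length-2 walks i = v_0 → v_1 → … → v_2 = j of Σ_t A[v_t][v_{t+1}]. For example, for (i, j) = (0, 1) we minimise over 2 possible intermediate vertex sequences; the minimum is 5, attained along the walk 0 → 1 → 1.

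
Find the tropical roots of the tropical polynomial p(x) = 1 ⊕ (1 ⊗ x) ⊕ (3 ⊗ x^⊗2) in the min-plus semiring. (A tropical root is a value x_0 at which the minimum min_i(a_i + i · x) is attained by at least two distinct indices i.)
Roots: {-2, 0}

Each tropical root is a break point of the lower envelope of the lines y = a_i + i · x (there are 3 lines, with slopes 0, 1, ..., 2). Only the lines that attain the minimum somewhere contribute to roots; other lines are dominated. Here the surviving (envelope) indices are i = 2, i = 1, i = 0.
Intersections between consecutive envelope lines give the roots: for adjacent envelope indices i < j the intersection is x = (a_i − a_j) / (j − i). Reading off the sorted break points: {-2, 0}.
Verification: at each break x_0, at least two indices attain the minimum of min_i(a_i + i · x_0).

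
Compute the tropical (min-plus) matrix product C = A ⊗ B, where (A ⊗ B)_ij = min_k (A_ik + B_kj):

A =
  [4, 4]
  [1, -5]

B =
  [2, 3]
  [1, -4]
A ⊗ B =
  [5, 0]
  [-4, -9]

Apply the min-plus product entry-by-entry:
  C[0][0] = min over k of (A[0][0] + B[0][0] = 4 + 2 = 6, A[0][1] + B[1][0] = 4 + 1 = 5) = 5 (attained at k = 1)
  C[0][1] = min over k of (A[0][0] + B[0][1] = 4 + 3 = 7, A[0][1] + B[1][1] = 4 + -4 = 0) = 0 (attained at k = 1)
  C[1][0] = min over k of (A[1][0] + B[0][0] = 1 + 2 = 3, A[1][1] + B[1][0] = -5 + 1 = -4) = -4 (attained at k = 1)
  C[1][1] = min over k of (A[1][0] + B[0][1] = 1 + 3 = 4, A[1][1] + B[1][1] = -5 + -4 = -9) = -9 (attained at k = 1)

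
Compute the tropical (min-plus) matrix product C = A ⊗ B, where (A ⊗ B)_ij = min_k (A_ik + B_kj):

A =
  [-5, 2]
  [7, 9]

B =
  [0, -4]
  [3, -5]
A ⊗ B =
  [-5, -9]
  [7, 3]

Apply the min-plus product entry-by-entry:
  C[0][0] = min over k of (A[0][0] + B[0][0] = -5 + 0 = -5, A[0][1] + B[1][0] = 2 + 3 = 5) = -5 (attained at k = 0)
  C[0][1] = min over k of (A[0][0] + B[0][1] = -5 + -4 = -9, A[0][1] + B[1][1] = 2 + -5 = -3) = -9 (attained at k = 0)
  C[1][0] = min over k of (A[1][0] + B[0][0] = 7 + 0 = 7, A[1][1] + B[1][0] = 9 + 3 = 12) = 7 (attained at k = 0)
  C[1][1] = min over k of (A[1][0] + B[0][1] = 7 + -4 = 3, A[1][1] + B[1][1] = 9 + -5 = 4) = 3 (attained at k = 0)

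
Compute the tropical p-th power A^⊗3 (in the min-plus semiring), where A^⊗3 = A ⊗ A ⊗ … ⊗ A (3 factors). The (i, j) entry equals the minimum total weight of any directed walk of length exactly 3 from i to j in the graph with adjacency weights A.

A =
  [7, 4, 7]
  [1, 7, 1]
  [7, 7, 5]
A^⊗3 =
  [12, 9, 10]
  [6, 12, 6]
  [12, 12, 12]

Each entry (A^⊗3)_ij equals the minimum over all length-3 walks i = v_0 → v_1 → … → v_3 = j of Σ_t A[v_t][v_{t+1}]. For example, for (i, j) = (0, 2) we minimise over 9 possible intermediate vertex sequences; the minimum is 10, attained along the walk 0 → 1 → 2 → 2.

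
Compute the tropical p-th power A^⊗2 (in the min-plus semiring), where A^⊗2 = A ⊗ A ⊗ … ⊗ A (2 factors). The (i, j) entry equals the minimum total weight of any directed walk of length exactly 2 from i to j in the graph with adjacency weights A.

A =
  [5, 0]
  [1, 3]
A^⊗2 =
  [1, 3]
  [4, 1]

Each entry (A^⊗2)_ij equals the minimum over all length-2 walks i = v_0 → v_1 → … → v_2 = j of Σ_t A[v_t][v_{t+1}]. For example, for (i, j) = (0, 1) we minimise over 2 possible intermediate vertex sequences; the minimum is 3, attained along the walk 0 → 1 → 1.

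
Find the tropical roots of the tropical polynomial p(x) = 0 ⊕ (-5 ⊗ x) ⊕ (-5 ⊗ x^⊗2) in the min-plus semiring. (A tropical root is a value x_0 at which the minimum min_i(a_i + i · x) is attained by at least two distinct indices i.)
Roots: {0, 5}

Each tropical root is a break point of the lower envelope of the lines y = a_i + i · x (there are 3 lines, with slopes 0, 1, ..., 2). Only the lines that attain the minimum somewhere contribute to roots; other lines are dominated. Here the surviving (envelope) indices are i = 2, i = 1, i = 0.
Intersections between consecutive envelope lines give the roots: for adjacent envelope indices i < j the intersection is x = (a_i − a_j) / (j − i). Reading off the sorted break points: {0, 5}.
Verification: at each break x_0, at least two indices attain the minimum of min_i(a_i + i · x_0).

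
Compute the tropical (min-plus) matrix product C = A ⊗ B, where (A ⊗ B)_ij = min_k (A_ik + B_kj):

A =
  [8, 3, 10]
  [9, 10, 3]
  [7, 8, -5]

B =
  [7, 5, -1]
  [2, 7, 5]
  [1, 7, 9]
A ⊗ B =
  [5, 10, 7]
  [4, 10, 8]
  [-4, 2, 4]

Apply the min-plus product entry-by-entry:
  C[0][0] = min over k of (A[0][0] + B[0][0] = 8 + 7 = 15, A[0][1] + B[1][0] = 3 + 2 = 5, A[0][2] + B[2][0] = 10 + 1 = 11) = 5 (attained at k = 1)
  C[0][1] = min over k of (A[0][0] + B[0][1] = 8 + 5 = 13, A[0][1] + B[1][1] = 3 + 7 = 10, A[0][2] + B[2][1] = 10 + 7 = 17) = 10 (attained at k = 1)
  C[0][2] = min over k of (A[0][0] + B[0][2] = 8 + -1 = 7, A[0][1] + B[1][2] = 3 + 5 = 8, A[0][2] + B[2][2] = 10 + 9 = 19) = 7 (attained at k = 0)
  C[1][0] = min over k of (A[1][0] + B[0][0] = 9 + 7 = 16, A[1][1] + B[1][0] = 10 + 2 = 12, A[1][2] + B[2][0] = 3 + 1 = 4) = 4 (attained at k = 2)
  C[1][1] = min over k of (A[1][0] + B[0][1] = 9 + 5 = 14, A[1][1] + B[1][1] = 10 + 7 = 17, A[1][2] + B[2][1] = 3 + 7 = 10) = 10 (attained at k = 2)
  C[1][2] = min over k of (A[1][0] + B[0][2] = 9 + -1 = 8, A[1][1] + B[1][2] = 10 + 5 = 15, A[1][2] + B[2][2] = 3 + 9 = 12) = 8 (attained at k = 0)
  C[2][0] = min over k of (A[2][0] + B[0][0] = 7 + 7 = 14, A[2][1] + B[1][0] = 8 + 2 = 10, A[2][2] + B[2][0] = -5 + 1 = -4) = -4 (attained at k = 2)
  C[2][1] = min over k of (A[2][0] + B[0][1] = 7 + 5 = 12, A[2][1] + B[1][1] = 8 + 7 = 15, A[2][2] + B[2][1] = -5 + 7 = 2) = 2 (attained at k = 2)
  C[2][2] = min over k of (A[2][0] + B[0][2] = 7 + -1 = 6, A[2][1] + B[1][2] = 8 + 5 = 13, A[2][2] + B[2][2] = -5 + 9 = 4) = 4 (attained at k = 2)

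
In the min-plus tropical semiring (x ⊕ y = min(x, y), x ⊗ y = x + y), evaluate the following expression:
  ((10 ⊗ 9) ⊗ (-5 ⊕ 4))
((10 ⊗ 9) ⊗ (-5 ⊕ 4)) = 14

Expand innermost to outermost. Recall ⊕ takes the minimum of its arguments and ⊗ takes their sum. Working out the expression ((10 ⊗ 9) ⊗ (-5 ⊕ 4)) gives 14.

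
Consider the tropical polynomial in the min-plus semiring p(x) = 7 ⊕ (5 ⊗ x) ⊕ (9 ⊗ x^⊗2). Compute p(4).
p(4) = 7

A tropical monomial a ⊗ x^⊗i evaluates to a + i · x. Evaluating each term at x = 4:
  Term 0 contributes 7 + 0 · 4 = 7
  Term 1 contributes 5 + 1 · 4 = 9
  Term 2 contributes 9 + 2 · 4 = 17
p(4) = ⊕ of these = min[7, 9, 17] = 7.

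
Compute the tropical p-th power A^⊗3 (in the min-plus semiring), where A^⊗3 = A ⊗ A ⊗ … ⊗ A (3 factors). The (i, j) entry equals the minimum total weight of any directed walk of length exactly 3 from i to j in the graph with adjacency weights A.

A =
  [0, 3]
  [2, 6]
A^⊗3 =
  [0, 3]
  [2, 5]

Each entry (A^⊗3)_ij equals the minimum over all length-3 walks i = v_0 → v_1 → … → v_3 = j of Σ_t A[v_t][v_{t+1}]. For example, for (i, j) = (0, 1) we minimise over 4 possible intermediate vertex sequences; the minimum is 3, attained along the walk 0 → 0 → 0 → 1.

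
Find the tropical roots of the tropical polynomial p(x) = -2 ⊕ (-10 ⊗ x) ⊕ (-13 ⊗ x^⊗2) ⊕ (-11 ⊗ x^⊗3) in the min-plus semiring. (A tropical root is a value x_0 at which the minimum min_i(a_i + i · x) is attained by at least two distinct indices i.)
Roots: {-2, 3, 8}

Each tropical root is a break point of the lower envelope of the lines y = a_i + i · x (there are 4 lines, with slopes 0, 1, ..., 3). Only the lines that attain the minimum somewhere contribute to roots; other lines are dominated. Here the surviving (envelope) indices are i = 3, i = 2, i = 1, i = 0.
Intersections between consecutive envelope lines give the roots: for adjacent envelope indices i < j the intersection is x = (a_i − a_j) / (j − i). Reading off the sorted break points: {-2, 3, 8}.
Verification: at each break x_0, at least two indices attain the minimum of min_i(a_i + i · x_0).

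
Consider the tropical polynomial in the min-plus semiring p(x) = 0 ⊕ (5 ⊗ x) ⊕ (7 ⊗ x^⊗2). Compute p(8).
p(8) = 0

A tropical monomial a ⊗ x^⊗i evaluates to a + i · x. Evaluating each term at x = 8:
  Term 0 contributes 0 + 0 · 8 = 0
  Term 1 contributes 5 + 1 · 8 = 13
  Term 2 contributes 7 + 2 · 8 = 23
p(8) = ⊕ of these = min[0, 13, 23] = 0.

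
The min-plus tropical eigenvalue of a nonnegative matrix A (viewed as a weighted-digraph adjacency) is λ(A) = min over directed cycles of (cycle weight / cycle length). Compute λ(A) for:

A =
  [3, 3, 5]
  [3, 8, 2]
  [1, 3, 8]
λ(A) = 2

Enumerate directed cycles and compute their means (weight / length). Sample:
  cycle 0 → 0: weight = 3, length = 1, mean = 3/1 ≈ 3.000
  cycle 1 → 1: weight = 8, length = 1, mean = 8/1 ≈ 8.000
  cycle 2 → 2: weight = 8, length = 1, mean = 8/1 ≈ 8.000
  cycle 0 → 1 → 0: weight = 6, length = 2, mean = 6/2 ≈ 3.000
  cycle 0 → 2 → 0: weight = 6, length = 2, mean = 6/2 ≈ 3.000
  cycle 1 → 0 → 1: weight = 6, length = 2, mean = 6/2 ≈ 3.000
Minimum mean = 2.000, attained e.g. along the cycle 0 → 1 → 2 → 0 with weight 6 and length 3. So λ(A) = 6/3 = 2.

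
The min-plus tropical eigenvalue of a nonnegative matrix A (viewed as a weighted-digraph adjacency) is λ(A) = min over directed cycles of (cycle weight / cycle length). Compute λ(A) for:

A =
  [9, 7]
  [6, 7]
λ(A) = 13/2

Enumerate directed cycles and compute their means (weight / length). Sample:
  cycle 0 → 0: weight = 9, length = 1, mean = 9/1 ≈ 9.000
  cycle 1 → 1: weight = 7, length = 1, mean = 7/1 ≈ 7.000
  cycle 0 → 1 → 0: weight = 13, length = 2, mean = 13/2 ≈ 6.500
  cycle 1 → 0 → 1: weight = 13, length = 2, mean = 13/2 ≈ 6.500
Minimum mean = 6.500, attained e.g. along the cycle 0 → 1 → 0 with weight 13 and length 2. So λ(A) = 13/2 = 13/2.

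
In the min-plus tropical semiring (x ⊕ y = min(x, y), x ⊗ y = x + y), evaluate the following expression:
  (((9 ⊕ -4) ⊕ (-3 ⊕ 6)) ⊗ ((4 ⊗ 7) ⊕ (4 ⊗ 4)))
(((9 ⊕ -4) ⊕ (-3 ⊕ 6)) ⊗ ((4 ⊗ 7) ⊕ (4 ⊗ 4))) = 4

Expand innermost to outermost. Recall ⊕ takes the minimum of its arguments and ⊗ takes their sum. Working out the expression (((9 ⊕ -4) ⊕ (-3 ⊕ 6)) ⊗ ((4 ⊗ 7) ⊕ (4 ⊗ 4))) gives 4.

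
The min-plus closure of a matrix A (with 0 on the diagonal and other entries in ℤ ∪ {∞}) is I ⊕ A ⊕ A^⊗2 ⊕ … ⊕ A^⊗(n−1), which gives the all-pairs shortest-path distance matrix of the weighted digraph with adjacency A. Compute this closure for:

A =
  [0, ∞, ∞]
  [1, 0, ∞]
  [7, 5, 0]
Closure =
  [0, ∞, ∞]
  [1, 0, ∞]
  [6, 5, 0]

This is the Floyd-Warshall all-pairs shortest-path computation. For each intermediate vertex k = 0, 1, …, 2, update dist[i][j] ← min(dist[i][j], dist[i][k] + dist[k][j]). The final matrix gives, for each (i, j), the minimum total weight of any directed path from i to j (possibly empty when i = j).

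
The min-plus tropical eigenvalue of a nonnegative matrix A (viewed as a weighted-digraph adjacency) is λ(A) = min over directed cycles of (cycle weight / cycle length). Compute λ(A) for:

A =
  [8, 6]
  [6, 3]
λ(A) = 3

Enumerate directed cycles and compute their means (weight / length). Sample:
  cycle 0 → 0: weight = 8, length = 1, mean = 8/1 ≈ 8.000
  cycle 1 → 1: weight = 3, length = 1, mean = 3/1 ≈ 3.000
  cycle 0 → 1 → 0: weight = 12, length = 2, mean = 12/2 ≈ 6.000
  cycle 1 → 0 → 1: weight = 12, length = 2, mean = 12/2 ≈ 6.000
Minimum mean = 3.000, attained e.g. along the cycle 1 → 1 with weight 3 and length 1. So λ(A) = 3/1 = 3.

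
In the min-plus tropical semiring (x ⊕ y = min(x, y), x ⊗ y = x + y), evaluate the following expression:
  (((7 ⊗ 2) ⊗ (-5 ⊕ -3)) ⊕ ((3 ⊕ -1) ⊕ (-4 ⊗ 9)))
(((7 ⊗ 2) ⊗ (-5 ⊕ -3)) ⊕ ((3 ⊕ -1) ⊕ (-4 ⊗ 9))) = -1

Expand innermost to outermost. Recall ⊕ takes the minimum of its arguments and ⊗ takes their sum. Working out the expression (((7 ⊗ 2) ⊗ (-5 ⊕ -3)) ⊕ ((3 ⊕ -1) ⊕ (-4 ⊗ 9))) gives -1.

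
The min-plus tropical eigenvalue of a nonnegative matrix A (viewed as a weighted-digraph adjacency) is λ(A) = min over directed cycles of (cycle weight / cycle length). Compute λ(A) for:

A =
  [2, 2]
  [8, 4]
λ(A) = 2

Enumerate directed cycles and compute their means (weight / length). Sample:
  cycle 0 → 0: weight = 2, length = 1, mean = 2/1 ≈ 2.000
  cycle 1 → 1: weight = 4, length = 1, mean = 4/1 ≈ 4.000
  cycle 0 → 1 → 0: weight = 10, length = 2, mean = 10/2 ≈ 5.000
  cycle 1 → 0 → 1: weight = 10, length = 2, mean = 10/2 ≈ 5.000
Minimum mean = 2.000, attained e.g. along the cycle 0 → 0 with weight 2 and length 1. So λ(A) = 2/1 = 2.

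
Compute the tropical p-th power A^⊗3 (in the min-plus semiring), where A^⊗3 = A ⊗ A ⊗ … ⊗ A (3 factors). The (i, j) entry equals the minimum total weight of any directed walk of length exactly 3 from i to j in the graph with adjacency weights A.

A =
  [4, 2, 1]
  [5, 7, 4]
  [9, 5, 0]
A^⊗3 =
  [10, 6, 1]
  [12, 9, 4]
  [9, 5, 0]

Each entry (A^⊗3)_ij equals the minimum over all length-3 walks i = v_0 → v_1 → … → v_3 = j of Σ_t A[v_t][v_{t+1}]. For example, for (i, j) = (0, 2) we minimise over 9 possible intermediate vertex sequences; the minimum is 1, attained along the walk 0 → 2 → 2 → 2.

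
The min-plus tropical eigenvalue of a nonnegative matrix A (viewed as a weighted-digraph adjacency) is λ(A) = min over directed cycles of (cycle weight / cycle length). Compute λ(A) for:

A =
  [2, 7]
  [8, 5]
λ(A) = 2

Enumerate directed cycles and compute their means (weight / length). Sample:
  cycle 0 → 0: weight = 2, length = 1, mean = 2/1 ≈ 2.000
  cycle 1 → 1: weight = 5, length = 1, mean = 5/1 ≈ 5.000
  cycle 0 → 1 → 0: weight = 15, length = 2, mean = 15/2 ≈ 7.500
  cycle 1 → 0 → 1: weight = 15, length = 2, mean = 15/2 ≈ 7.500
Minimum mean = 2.000, attained e.g. along the cycle 0 → 0 with weight 2 and length 1. So λ(A) = 2/1 = 2.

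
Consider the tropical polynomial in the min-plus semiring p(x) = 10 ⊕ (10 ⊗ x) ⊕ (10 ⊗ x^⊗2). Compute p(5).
p(5) = 10

A tropical monomial a ⊗ x^⊗i evaluates to a + i · x. Evaluating each term at x = 5:
  Term 0 contributes 10 + 0 · 5 = 10
  Term 1 contributes 10 + 1 · 5 = 15
  Term 2 contributes 10 + 2 · 5 = 20
p(5) = ⊕ of these = min[10, 15, 20] = 10.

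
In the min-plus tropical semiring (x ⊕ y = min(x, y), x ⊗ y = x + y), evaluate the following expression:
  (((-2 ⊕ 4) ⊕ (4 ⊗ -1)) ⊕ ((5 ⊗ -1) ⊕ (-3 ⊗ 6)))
(((-2 ⊕ 4) ⊕ (4 ⊗ -1)) ⊕ ((5 ⊗ -1) ⊕ (-3 ⊗ 6))) = -2

Expand innermost to outermost. Recall ⊕ takes the minimum of its arguments and ⊗ takes their sum. Working out the expression (((-2 ⊕ 4) ⊕ (4 ⊗ -1)) ⊕ ((5 ⊗ -1) ⊕ (-3 ⊗ 6))) gives -2.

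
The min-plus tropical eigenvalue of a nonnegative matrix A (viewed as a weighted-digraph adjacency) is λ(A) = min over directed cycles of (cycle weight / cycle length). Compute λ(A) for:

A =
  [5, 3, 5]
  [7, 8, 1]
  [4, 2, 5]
λ(A) = 3/2

Enumerate directed cycles and compute their means (weight / length). Sample:
  cycle 0 → 0: weight = 5, length = 1, mean = 5/1 ≈ 5.000
  cycle 1 → 1: weight = 8, length = 1, mean = 8/1 ≈ 8.000
  cycle 2 → 2: weight = 5, length = 1, mean = 5/1 ≈ 5.000
  cycle 0 → 1 → 0: weight = 10, length = 2, mean = 10/2 ≈ 5.000
  cycle 0 → 2 → 0: weight = 9, length = 2, mean = 9/2 ≈ 4.500
  cycle 1 → 0 → 1: weight = 10, length = 2, mean = 10/2 ≈ 5.000
Minimum mean = 1.500, attained e.g. along the cycle 1 → 2 → 1 with weight 3 and length 2. So λ(A) = 3/2 = 3/2.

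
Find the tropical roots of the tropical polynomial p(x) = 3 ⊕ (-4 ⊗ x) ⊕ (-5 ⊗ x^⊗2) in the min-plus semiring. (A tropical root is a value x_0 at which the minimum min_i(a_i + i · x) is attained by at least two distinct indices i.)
Roots: {1, 7}

Each tropical root is a break point of the lower envelope of the lines y = a_i + i · x (there are 3 lines, with slopes 0, 1, ..., 2). Only the lines that attain the minimum somewhere contribute to roots; other lines are dominated. Here the surviving (envelope) indices are i = 2, i = 1, i = 0.
Intersections between consecutive envelope lines give the roots: for adjacent envelope indices i < j the intersection is x = (a_i − a_j) / (j − i). Reading off the sorted break points: {1, 7}.
Verification: at each break x_0, at least two indices attain the minimum of min_i(a_i + i · x_0).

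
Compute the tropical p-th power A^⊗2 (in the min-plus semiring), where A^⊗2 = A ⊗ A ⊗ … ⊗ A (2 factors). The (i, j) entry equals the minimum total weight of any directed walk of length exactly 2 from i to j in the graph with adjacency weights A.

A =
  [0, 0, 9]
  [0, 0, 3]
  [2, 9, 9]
A^⊗2 =
  [0, 0, 3]
  [0, 0, 3]
  [2, 2, 11]

Each entry (A^⊗2)_ij equals the minimum over all length-2 walks i = v_0 → v_1 → … → v_2 = j of Σ_t A[v_t][v_{t+1}]. For example, for (i, j) = (0, 2) we minimise over 3 possible intermediate vertex sequences; the minimum is 3, attained along the walk 0 → 1 → 2.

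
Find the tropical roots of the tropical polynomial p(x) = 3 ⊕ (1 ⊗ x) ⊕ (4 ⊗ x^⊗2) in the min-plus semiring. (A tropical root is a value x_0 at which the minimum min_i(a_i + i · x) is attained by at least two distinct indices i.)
Roots: {-3, 2}

Each tropical root is a break point of the lower envelope of the lines y = a_i + i · x (there are 3 lines, with slopes 0, 1, ..., 2). Only the lines that attain the minimum somewhere contribute to roots; other lines are dominated. Here the surviving (envelope) indices are i = 2, i = 1, i = 0.
Intersections between consecutive envelope lines give the roots: for adjacent envelope indices i < j the intersection is x = (a_i − a_j) / (j − i). Reading off the sorted break points: {-3, 2}.
Verification: at each break x_0, at least two indices attain the minimum of min_i(a_i + i · x_0).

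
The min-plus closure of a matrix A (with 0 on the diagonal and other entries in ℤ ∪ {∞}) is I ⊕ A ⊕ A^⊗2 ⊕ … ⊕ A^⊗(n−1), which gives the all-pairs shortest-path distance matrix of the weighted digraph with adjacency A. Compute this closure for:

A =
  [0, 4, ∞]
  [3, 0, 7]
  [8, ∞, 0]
Closure =
  [0, 4, 11]
  [3, 0, 7]
  [8, 12, 0]

This is the Floyd-Warshall all-pairs shortest-path computation. For each intermediate vertex k = 0, 1, …, 2, update dist[i][j] ← min(dist[i][j], dist[i][k] + dist[k][j]). The final matrix gives, for each (i, j), the minimum total weight of any directed path from i to j (possibly empty when i = j).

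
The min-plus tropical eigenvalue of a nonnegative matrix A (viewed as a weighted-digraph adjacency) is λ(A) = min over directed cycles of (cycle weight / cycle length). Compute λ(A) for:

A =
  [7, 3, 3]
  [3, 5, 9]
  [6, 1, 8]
λ(A) = 7/3

Enumerate directed cycles and compute their means (weight / length). Sample:
  cycle 0 → 0: weight = 7, length = 1, mean = 7/1 ≈ 7.000
  cycle 1 → 1: weight = 5, length = 1, mean = 5/1 ≈ 5.000
  cycle 2 → 2: weight = 8, length = 1, mean = 8/1 ≈ 8.000
  cycle 0 → 1 → 0: weight = 6, length = 2, mean = 6/2 ≈ 3.000
  cycle 0 → 2 → 0: weight = 9, length = 2, mean = 9/2 ≈ 4.500
  cycle 1 → 0 → 1: weight = 6, length = 2, mean = 6/2 ≈ 3.000
Minimum mean = 2.333, attained e.g. along the cycle 0 → 2 → 1 → 0 with weight 7 and length 3. So λ(A) = 7/3 = 7/3.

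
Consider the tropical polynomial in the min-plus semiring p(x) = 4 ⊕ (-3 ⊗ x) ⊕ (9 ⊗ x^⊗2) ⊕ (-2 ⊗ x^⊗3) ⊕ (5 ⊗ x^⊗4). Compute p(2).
p(2) = -1

A tropical monomial a ⊗ x^⊗i evaluates to a + i · x. Evaluating each term at x = 2:
  Term 0 contributes 4 + 0 · 2 = 4
  Term 1 contributes -3 + 1 · 2 = -1
  Term 2 contributes 9 + 2 · 2 = 13
  Term 3 contributes -2 + 3 · 2 = 4
  Term 4 contributes 5 + 4 · 2 = 13
p(2) = ⊕ of these = min[4, -1, 13, 4, 13] = -1.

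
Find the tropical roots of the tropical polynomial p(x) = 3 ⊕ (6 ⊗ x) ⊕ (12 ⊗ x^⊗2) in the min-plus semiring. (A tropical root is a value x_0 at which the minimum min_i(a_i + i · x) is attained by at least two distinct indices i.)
Roots: {-6, -3}

Each tropical root is a break point of the lower envelope of the lines y = a_i + i · x (there are 3 lines, with slopes 0, 1, ..., 2). Only the lines that attain the minimum somewhere contribute to roots; other lines are dominated. Here the surviving (envelope) indices are i = 2, i = 1, i = 0.
Intersections between consecutive envelope lines give the roots: for adjacent envelope indices i < j the intersection is x = (a_i − a_j) / (j − i). Reading off the sorted break points: {-6, -3}.
Verification: at each break x_0, at least two indices attain the minimum of min_i(a_i + i · x_0).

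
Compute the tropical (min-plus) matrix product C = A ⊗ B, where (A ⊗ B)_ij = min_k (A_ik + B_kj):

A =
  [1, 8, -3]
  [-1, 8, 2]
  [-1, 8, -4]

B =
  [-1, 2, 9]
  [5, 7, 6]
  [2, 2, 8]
A ⊗ B =
  [-1, -1, 5]
  [-2, 1, 8]
  [-2, -2, 4]

Apply the min-plus product entry-by-entry:
  C[0][0] = min over k of (A[0][0] + B[0][0] = 1 + -1 = 0, A[0][1] + B[1][0] = 8 + 5 = 13, A[0][2] + B[2][0] = -3 + 2 = -1) = -1 (attained at k = 2)
  C[0][1] = min over k of (A[0][0] + B[0][1] = 1 + 2 = 3, A[0][1] + B[1][1] = 8 + 7 = 15, A[0][2] + B[2][1] = -3 + 2 = -1) = -1 (attained at k = 2)
  C[0][2] = min over k of (A[0][0] + B[0][2] = 1 + 9 = 10, A[0][1] + B[1][2] = 8 + 6 = 14, A[0][2] + B[2][2] = -3 + 8 = 5) = 5 (attained at k = 2)
  C[1][0] = min over k of (A[1][0] + B[0][0] = -1 + -1 = -2, A[1][1] + B[1][0] = 8 + 5 = 13, A[1][2] + B[2][0] = 2 + 2 = 4) = -2 (attained at k = 0)
  C[1][1] = min over k of (A[1][0] + B[0][1] = -1 + 2 = 1, A[1][1] + B[1][1] = 8 + 7 = 15, A[1][2] + B[2][1] = 2 + 2 = 4) = 1 (attained at k = 0)
  C[1][2] = min over k of (A[1][0] + B[0][2] = -1 + 9 = 8, A[1][1] + B[1][2] = 8 + 6 = 14, A[1][2] + B[2][2] = 2 + 8 = 10) = 8 (attained at k = 0)
  C[2][0] = min over k of (A[2][0] + B[0][0] = -1 + -1 = -2, A[2][1] + B[1][0] = 8 + 5 = 13, A[2][2] + B[2][0] = -4 + 2 = -2) = -2 (attained at k = 0)
  C[2][1] = min over k of (A[2][0] + B[0][1] = -1 + 2 = 1, A[2][1] + B[1][1] = 8 + 7 = 15, A[2][2] + B[2][1] = -4 + 2 = -2) = -2 (attained at k = 2)
  C[2][2] = min over k of (A[2][0] + B[0][2] = -1 + 9 = 8, A[2][1] + B[1][2] = 8 + 6 = 14, A[2][2] + B[2][2] = -4 + 8 = 4) = 4 (attained at k = 2)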